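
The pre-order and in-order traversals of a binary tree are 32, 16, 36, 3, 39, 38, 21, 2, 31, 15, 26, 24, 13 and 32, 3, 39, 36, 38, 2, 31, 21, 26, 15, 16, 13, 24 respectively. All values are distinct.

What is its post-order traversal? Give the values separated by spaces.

39 3 31 2 26 15 21 38 36 13 24 16 32

The first element of pre-order is the root; it splits in-order into left and right subtrees.
Root 32: left subtree has 0 nodes { }, right has 12 {3, 39, 36, 38, 2, 31, 21, 26, 15, 16, 13, 24}.
  Root 16: left subtree has 9 nodes {3, 39, 36, 38, 2, 31, 21, 26, 15}, right has 2 {13, 24}.
    Root 36: left subtree has 2 nodes {3, 39}, right has 6 {38, 2, 31, 21, 26, 15}.
      Root 3: left subtree has 0 nodes { }, right has 1 {39}.
      Root 38: left subtree has 0 nodes { }, right has 5 {2, 31, 21, 26, 15}.
        Root 21: left subtree has 2 nodes {2, 31}, right has 2 {26, 15}.
          Root 2: left subtree has 0 nodes { }, right has 1 {31}.
          Root 15: left subtree has 1 node {26}, right has 0 { }.
    Root 24: left subtree has 1 node {13}, right has 0 { }.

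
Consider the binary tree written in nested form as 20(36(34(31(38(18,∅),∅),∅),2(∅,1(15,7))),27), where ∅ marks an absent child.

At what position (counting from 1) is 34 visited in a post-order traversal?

4

Post-order visits the left subtree, then the right subtree, then the node.
At 20: go left to 36.
  At 36: go left to 34.
    At 34: go left to 31.
      At 31: go left to 38.
        At 38: go left to 18.
          18 is a leaf — visit 18.
        At 38: no right child.
        Visit 38.
      At 31: no right child.
      Visit 31.
    At 34: no right child.
    Visit 34.
  At 36: go right to 2.
    At 2: no left child.
    At 2: go right to 1.
      At 1: go left to 15.
        15 is a leaf — visit 15.
      At 1: go right to 7.
        7 is a leaf — visit 7.
      Visit 1.
    Visit 2.
  Visit 36.
At 20: go right to 27.
  27 is a leaf — visit 27.
Visit 20.
Full post-order sequence: 18, 38, 31, 34, 15, 7, 1, 2, 36, 27, 20.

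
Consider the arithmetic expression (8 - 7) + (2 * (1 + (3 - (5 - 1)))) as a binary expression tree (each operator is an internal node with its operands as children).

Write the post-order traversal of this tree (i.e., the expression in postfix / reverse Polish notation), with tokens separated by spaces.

Post-order on an expression tree gives postfix notation: for each operator, emit left operand, right operand, then the operator.

8 7 - 2 1 3 5 1 - - + * +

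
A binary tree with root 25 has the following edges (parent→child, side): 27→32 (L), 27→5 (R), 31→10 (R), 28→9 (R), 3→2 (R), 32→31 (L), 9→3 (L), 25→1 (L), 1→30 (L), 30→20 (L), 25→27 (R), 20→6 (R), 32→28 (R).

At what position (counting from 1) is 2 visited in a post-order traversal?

Post-order visits the left subtree, then the right subtree, then the node.
At 25: go left to 1.
  At 1: go left to 30.
    At 30: go left to 20.
      At 20: no left child.
      At 20: go right to 6.
        6 is a leaf — visit 6.
      Visit 20.
    At 30: no right child.
    Visit 30.
  At 1: no right child.
  Visit 1.
At 25: go right to 27.
  At 27: go left to 32.
    At 32: go left to 31.
      At 31: no left child.
      At 31: go right to 10.
        10 is a leaf — visit 10.
      Visit 31.
    At 32: go right to 28.
      At 28: no left child.
      At 28: go right to 9.
        At 9: go left to 3.
          At 3: no left child.
          At 3: go right to 2.
            2 is a leaf — visit 2.
          Visit 3.
        At 9: no right child.
        Visit 9.
      Visit 28.
    Visit 32.
  At 27: go right to 5.
    5 is a leaf — visit 5.
  Visit 27.
Visit 25.
Full post-order sequence: 6, 20, 30, 1, 10, 31, 2, 3, 9, 28, 32, 5, 27, 25.

7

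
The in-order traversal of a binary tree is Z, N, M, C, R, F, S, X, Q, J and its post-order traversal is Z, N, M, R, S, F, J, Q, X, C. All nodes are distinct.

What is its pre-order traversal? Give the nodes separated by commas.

The last element of post-order is the root; it splits in-order into left and right subtrees.
Root C: left subtree has 3 nodes {Z, N, M}, right has 6 {R, F, S, X, Q, J}.
  Root M: left subtree has 2 nodes {Z, N}, right has 0 { }.
    Root N: left subtree has 1 node {Z}, right has 0 { }.
  Root X: left subtree has 3 nodes {R, F, S}, right has 2 {Q, J}.
    Root F: left subtree has 1 node {R}, right has 1 {S}.
    Root Q: left subtree has 0 nodes { }, right has 1 {J}.

C, M, N, Z, X, F, R, S, Q, J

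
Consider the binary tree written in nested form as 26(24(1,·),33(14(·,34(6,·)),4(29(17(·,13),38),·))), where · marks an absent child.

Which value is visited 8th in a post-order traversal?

38

Post-order visits the left subtree, then the right subtree, then the node.
At 26: go left to 24.
  At 24: go left to 1.
    1 is a leaf — visit 1.
  At 24: no right child.
  Visit 24.
At 26: go right to 33.
  At 33: go left to 14.
    At 14: no left child.
    At 14: go right to 34.
      At 34: go left to 6.
        6 is a leaf — visit 6.
      At 34: no right child.
      Visit 34.
    Visit 14.
  At 33: go right to 4.
    At 4: go left to 29.
      At 29: go left to 17.
        At 17: no left child.
        At 17: go right to 13.
          13 is a leaf — visit 13.
        Visit 17.
      At 29: go right to 38.
        38 is a leaf — visit 38.
      Visit 29.
    At 4: no right child.
    Visit 4.
  Visit 33.
Visit 26.
Full post-order sequence: 1, 24, 6, 34, 14, 13, 17, 38, 29, 4, 33, 26.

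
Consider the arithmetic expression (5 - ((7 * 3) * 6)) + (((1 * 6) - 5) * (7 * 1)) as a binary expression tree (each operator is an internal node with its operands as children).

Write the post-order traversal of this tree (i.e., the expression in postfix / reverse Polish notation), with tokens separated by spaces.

Post-order on an expression tree gives postfix notation: for each operator, emit left operand, right operand, then the operator.

5 7 3 * 6 * - 1 6 * 5 - 7 1 * * +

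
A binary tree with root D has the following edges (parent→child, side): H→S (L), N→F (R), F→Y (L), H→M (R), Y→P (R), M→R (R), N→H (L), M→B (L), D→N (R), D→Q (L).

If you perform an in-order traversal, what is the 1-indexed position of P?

In-order visits the left subtree, then the node, then the right subtree.
At D: go left to Q.
  Q is a leaf — visit Q.
Visit D.
At D: go right to N.
  At N: go left to H.
    At H: go left to S.
      S is a leaf — visit S.
    Visit H.
    At H: go right to M.
      At M: go left to B.
        B is a leaf — visit B.
      Visit M.
      At M: go right to R.
        R is a leaf — visit R.
  Visit N.
  At N: go right to F.
    At F: go left to Y.
      At Y: no left child.
      Visit Y.
      At Y: go right to P.
        P is a leaf — visit P.
    Visit F.
    At F: no right child.
Full in-order sequence: Q, D, S, H, B, M, R, N, Y, P, F.

10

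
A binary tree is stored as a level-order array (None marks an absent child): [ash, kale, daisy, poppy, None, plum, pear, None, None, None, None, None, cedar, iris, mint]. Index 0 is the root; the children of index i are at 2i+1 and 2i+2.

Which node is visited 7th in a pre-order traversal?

pear

Pre-order visits the node, then its left subtree, then its right subtree.
Visit ash.
At ash: go left to kale.
  Visit kale.
  At kale: go left to poppy.
    poppy is a leaf — visit poppy.
  At kale: no right child.
At ash: go right to daisy.
  Visit daisy.
  At daisy: go left to plum.
    Visit plum.
    At plum: no left child.
    At plum: go right to cedar.
      cedar is a leaf — visit cedar.
  At daisy: go right to pear.
    Visit pear.
    At pear: go left to iris.
      iris is a leaf — visit iris.
    At pear: go right to mint.
      mint is a leaf — visit mint.
Full pre-order sequence: ash, kale, poppy, daisy, plum, cedar, pear, iris, mint.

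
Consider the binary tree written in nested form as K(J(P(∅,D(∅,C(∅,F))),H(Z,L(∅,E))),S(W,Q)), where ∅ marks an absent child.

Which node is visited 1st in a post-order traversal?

F

Post-order visits the left subtree, then the right subtree, then the node.
At K: go left to J.
  At J: go left to P.
    At P: no left child.
    At P: go right to D.
      At D: no left child.
      At D: go right to C.
        At C: no left child.
        At C: go right to F.
          F is a leaf — visit F.
        Visit C.
      Visit D.
    Visit P.
  At J: go right to H.
    At H: go left to Z.
      Z is a leaf — visit Z.
    At H: go right to L.
      At L: no left child.
      At L: go right to E.
        E is a leaf — visit E.
      Visit L.
    Visit H.
  Visit J.
At K: go right to S.
  At S: go left to W.
    W is a leaf — visit W.
  At S: go right to Q.
    Q is a leaf — visit Q.
  Visit S.
Visit K.
Full post-order sequence: F, C, D, P, Z, E, L, H, J, W, Q, S, K.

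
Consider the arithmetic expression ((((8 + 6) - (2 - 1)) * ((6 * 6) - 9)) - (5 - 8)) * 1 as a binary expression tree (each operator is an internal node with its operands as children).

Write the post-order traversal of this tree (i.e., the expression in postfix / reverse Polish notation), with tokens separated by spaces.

Post-order on an expression tree gives postfix notation: for each operator, emit left operand, right operand, then the operator.

8 6 + 2 1 - - 6 6 * 9 - * 5 8 - - 1 *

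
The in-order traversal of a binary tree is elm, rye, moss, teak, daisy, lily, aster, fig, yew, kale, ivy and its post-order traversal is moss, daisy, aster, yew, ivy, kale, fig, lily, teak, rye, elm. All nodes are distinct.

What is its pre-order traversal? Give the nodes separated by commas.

elm, rye, teak, moss, lily, daisy, fig, aster, kale, yew, ivy

The last element of post-order is the root; it splits in-order into left and right subtrees.
Root elm: left subtree has 0 nodes { }, right has 10 {rye, moss, teak, daisy, lily, aster, fig, yew, kale, ivy}.
  Root rye: left subtree has 0 nodes { }, right has 9 {moss, teak, daisy, lily, aster, fig, yew, kale, ivy}.
    Root teak: left subtree has 1 node {moss}, right has 7 {daisy, lily, aster, fig, yew, kale, ivy}.
      Root lily: left subtree has 1 node {daisy}, right has 5 {aster, fig, yew, kale, ivy}.
        Root fig: left subtree has 1 node {aster}, right has 3 {yew, kale, ivy}.
          Root kale: left subtree has 1 node {yew}, right has 1 {ivy}.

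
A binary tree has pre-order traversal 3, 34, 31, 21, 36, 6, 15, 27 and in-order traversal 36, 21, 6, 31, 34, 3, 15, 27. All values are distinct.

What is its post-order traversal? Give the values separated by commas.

36, 6, 21, 31, 34, 27, 15, 3

The first element of pre-order is the root; it splits in-order into left and right subtrees.
Root 3: left subtree has 5 nodes {36, 21, 6, 31, 34}, right has 2 {15, 27}.
  Root 34: left subtree has 4 nodes {36, 21, 6, 31}, right has 0 { }.
    Root 31: left subtree has 3 nodes {36, 21, 6}, right has 0 { }.
      Root 21: left subtree has 1 node {36}, right has 1 {6}.
  Root 15: left subtree has 0 nodes { }, right has 1 {27}.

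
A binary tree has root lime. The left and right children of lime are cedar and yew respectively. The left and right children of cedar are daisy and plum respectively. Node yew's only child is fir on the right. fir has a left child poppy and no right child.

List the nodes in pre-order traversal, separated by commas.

Pre-order visits the node, then its left subtree, then its right subtree.
Visit lime.
At lime: go left to cedar.
  Visit cedar.
  At cedar: go left to daisy.
    daisy is a leaf — visit daisy.
  At cedar: go right to plum.
    plum is a leaf — visit plum.
At lime: go right to yew.
  Visit yew.
  At yew: no left child.
  At yew: go right to fir.
    Visit fir.
    At fir: go left to poppy.
      poppy is a leaf — visit poppy.
    At fir: no right child.

lime, cedar, daisy, plum, yew, fir, poppy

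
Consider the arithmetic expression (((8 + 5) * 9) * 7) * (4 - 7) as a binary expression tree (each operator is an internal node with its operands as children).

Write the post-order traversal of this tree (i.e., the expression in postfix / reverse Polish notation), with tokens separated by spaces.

Post-order on an expression tree gives postfix notation: for each operator, emit left operand, right operand, then the operator.

8 5 + 9 * 7 * 4 7 - *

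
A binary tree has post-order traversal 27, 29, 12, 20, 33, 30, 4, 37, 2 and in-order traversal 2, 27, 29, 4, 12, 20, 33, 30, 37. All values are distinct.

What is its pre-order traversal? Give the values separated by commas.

2, 37, 4, 29, 27, 30, 33, 20, 12

The last element of post-order is the root; it splits in-order into left and right subtrees.
Root 2: left subtree has 0 nodes { }, right has 8 {27, 29, 4, 12, 20, 33, 30, 37}.
  Root 37: left subtree has 7 nodes {27, 29, 4, 12, 20, 33, 30}, right has 0 { }.
    Root 4: left subtree has 2 nodes {27, 29}, right has 4 {12, 20, 33, 30}.
      Root 29: left subtree has 1 node {27}, right has 0 { }.
      Root 30: left subtree has 3 nodes {12, 20, 33}, right has 0 { }.
        Root 33: left subtree has 2 nodes {12, 20}, right has 0 { }.
          Root 20: left subtree has 1 node {12}, right has 0 { }.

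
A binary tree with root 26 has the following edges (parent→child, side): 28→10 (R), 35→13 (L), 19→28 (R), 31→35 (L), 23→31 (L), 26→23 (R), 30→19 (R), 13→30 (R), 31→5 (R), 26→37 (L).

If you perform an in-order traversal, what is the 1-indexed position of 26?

In-order visits the left subtree, then the node, then the right subtree.
At 26: go left to 37.
  37 is a leaf — visit 37.
Visit 26.
At 26: go right to 23.
  At 23: go left to 31.
    At 31: go left to 35.
      At 35: go left to 13.
        At 13: no left child.
        Visit 13.
        At 13: go right to 30.
          At 30: no left child.
          Visit 30.
          At 30: go right to 19.
            At 19: no left child.
            Visit 19.
            At 19: go right to 28.
              At 28: no left child.
              Visit 28.
              At 28: go right to 10.
                10 is a leaf — visit 10.
      Visit 35.
      At 35: no right child.
    Visit 31.
    At 31: go right to 5.
      5 is a leaf — visit 5.
  Visit 23.
  At 23: no right child.
Full in-order sequence: 37, 26, 13, 30, 19, 28, 10, 35, 31, 5, 23.

2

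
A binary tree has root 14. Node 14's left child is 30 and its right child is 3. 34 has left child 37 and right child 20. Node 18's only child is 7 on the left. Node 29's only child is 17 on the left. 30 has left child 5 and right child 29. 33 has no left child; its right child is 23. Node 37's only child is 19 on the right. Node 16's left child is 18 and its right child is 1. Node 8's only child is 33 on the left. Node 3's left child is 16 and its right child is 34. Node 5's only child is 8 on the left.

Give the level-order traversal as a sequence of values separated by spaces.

14 30 3 5 29 16 34 8 17 18 1 37 20 33 7 19 23

Level-order visits nodes level by level from the root, left to right within each level.
Level 0: 14
Level 1: 30, 3
Level 2: 5, 29, 16, 34
Level 3: 8, 17, 18, 1, 37, 20
Level 4: 33, 7, 19
Level 5: 23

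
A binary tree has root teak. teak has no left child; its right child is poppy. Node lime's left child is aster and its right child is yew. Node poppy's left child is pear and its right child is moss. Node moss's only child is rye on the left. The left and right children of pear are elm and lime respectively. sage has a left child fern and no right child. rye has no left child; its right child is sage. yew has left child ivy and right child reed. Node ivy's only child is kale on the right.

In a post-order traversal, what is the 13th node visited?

Post-order visits the left subtree, then the right subtree, then the node.
At teak: no left child.
At teak: go right to poppy.
  At poppy: go left to pear.
    At pear: go left to elm.
      elm is a leaf — visit elm.
    At pear: go right to lime.
      At lime: go left to aster.
        aster is a leaf — visit aster.
      At lime: go right to yew.
        At yew: go left to ivy.
          At ivy: no left child.
          At ivy: go right to kale.
            kale is a leaf — visit kale.
          Visit ivy.
        At yew: go right to reed.
          reed is a leaf — visit reed.
        Visit yew.
      Visit lime.
    Visit pear.
  At poppy: go right to moss.
    At moss: go left to rye.
      At rye: no left child.
      At rye: go right to sage.
        At sage: go left to fern.
          fern is a leaf — visit fern.
        At sage: no right child.
        Visit sage.
      Visit rye.
    At moss: no right child.
    Visit moss.
  Visit poppy.
Visit teak.
Full post-order sequence: elm, aster, kale, ivy, reed, yew, lime, pear, fern, sage, rye, moss, poppy, teak.

poppy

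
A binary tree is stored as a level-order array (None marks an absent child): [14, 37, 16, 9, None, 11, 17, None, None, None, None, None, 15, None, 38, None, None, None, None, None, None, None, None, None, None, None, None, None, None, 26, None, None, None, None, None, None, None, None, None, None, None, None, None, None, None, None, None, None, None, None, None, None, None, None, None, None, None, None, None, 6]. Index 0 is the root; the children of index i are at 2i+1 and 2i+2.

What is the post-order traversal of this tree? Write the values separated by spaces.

Post-order visits the left subtree, then the right subtree, then the node.
At 14: go left to 37.
  At 37: go left to 9.
    9 is a leaf — visit 9.
  At 37: no right child.
  Visit 37.
At 14: go right to 16.
  At 16: go left to 11.
    At 11: no left child.
    At 11: go right to 15.
      15 is a leaf — visit 15.
    Visit 11.
  At 16: go right to 17.
    At 17: no left child.
    At 17: go right to 38.
      At 38: go left to 26.
        At 26: go left to 6.
          6 is a leaf — visit 6.
        At 26: no right child.
        Visit 26.
      At 38: no right child.
      Visit 38.
    Visit 17.
  Visit 16.
Visit 14.

9 37 15 11 6 26 38 17 16 14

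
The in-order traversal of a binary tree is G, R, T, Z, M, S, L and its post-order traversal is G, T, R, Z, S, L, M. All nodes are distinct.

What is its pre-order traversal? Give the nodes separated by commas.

M, Z, R, G, T, L, S

The last element of post-order is the root; it splits in-order into left and right subtrees.
Root M: left subtree has 4 nodes {G, R, T, Z}, right has 2 {S, L}.
  Root Z: left subtree has 3 nodes {G, R, T}, right has 0 { }.
    Root R: left subtree has 1 node {G}, right has 1 {T}.
  Root L: left subtree has 1 node {S}, right has 0 { }.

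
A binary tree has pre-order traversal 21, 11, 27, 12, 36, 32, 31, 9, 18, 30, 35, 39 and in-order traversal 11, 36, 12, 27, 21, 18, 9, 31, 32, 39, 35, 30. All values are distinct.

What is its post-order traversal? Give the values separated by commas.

36, 12, 27, 11, 18, 9, 31, 39, 35, 30, 32, 21

The first element of pre-order is the root; it splits in-order into left and right subtrees.
Root 21: left subtree has 4 nodes {11, 36, 12, 27}, right has 7 {18, 9, 31, 32, 39, 35, 30}.
  Root 11: left subtree has 0 nodes { }, right has 3 {36, 12, 27}.
    Root 27: left subtree has 2 nodes {36, 12}, right has 0 { }.
      Root 12: left subtree has 1 node {36}, right has 0 { }.
  Root 32: left subtree has 3 nodes {18, 9, 31}, right has 3 {39, 35, 30}.
    Root 31: left subtree has 2 nodes {18, 9}, right has 0 { }.
      Root 9: left subtree has 1 node {18}, right has 0 { }.
    Root 30: left subtree has 2 nodes {39, 35}, right has 0 { }.
      Root 35: left subtree has 1 node {39}, right has 0 { }.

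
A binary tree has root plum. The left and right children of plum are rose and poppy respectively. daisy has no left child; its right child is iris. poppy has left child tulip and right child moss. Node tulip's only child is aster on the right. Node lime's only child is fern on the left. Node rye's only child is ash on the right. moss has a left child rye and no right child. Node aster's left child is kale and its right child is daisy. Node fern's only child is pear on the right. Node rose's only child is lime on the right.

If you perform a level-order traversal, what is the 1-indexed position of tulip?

Level-order visits nodes level by level from the root, left to right within each level.
Level 0: plum
Level 1: rose, poppy
Level 2: lime, tulip, moss
Level 3: fern, aster, rye
Level 4: pear, kale, daisy, ash
Level 5: iris
Full level-order sequence: plum, rose, poppy, lime, tulip, moss, fern, aster, rye, pear, kale, daisy, ash, iris.

5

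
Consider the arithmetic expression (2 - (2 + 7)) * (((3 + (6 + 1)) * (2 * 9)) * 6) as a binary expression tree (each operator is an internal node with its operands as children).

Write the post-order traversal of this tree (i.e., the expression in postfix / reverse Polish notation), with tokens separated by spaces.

2 2 7 + - 3 6 1 + + 2 9 * * 6 * *

Post-order on an expression tree gives postfix notation: for each operator, emit left operand, right operand, then the operator.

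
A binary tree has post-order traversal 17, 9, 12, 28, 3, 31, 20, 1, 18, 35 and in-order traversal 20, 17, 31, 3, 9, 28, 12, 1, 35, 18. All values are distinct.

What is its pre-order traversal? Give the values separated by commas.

35, 1, 20, 31, 17, 3, 28, 9, 12, 18

The last element of post-order is the root; it splits in-order into left and right subtrees.
Root 35: left subtree has 8 nodes {20, 17, 31, 3, 9, 28, 12, 1}, right has 1 {18}.
  Root 1: left subtree has 7 nodes {20, 17, 31, 3, 9, 28, 12}, right has 0 { }.
    Root 20: left subtree has 0 nodes { }, right has 6 {17, 31, 3, 9, 28, 12}.
      Root 31: left subtree has 1 node {17}, right has 4 {3, 9, 28, 12}.
        Root 3: left subtree has 0 nodes { }, right has 3 {9, 28, 12}.
          Root 28: left subtree has 1 node {9}, right has 1 {12}.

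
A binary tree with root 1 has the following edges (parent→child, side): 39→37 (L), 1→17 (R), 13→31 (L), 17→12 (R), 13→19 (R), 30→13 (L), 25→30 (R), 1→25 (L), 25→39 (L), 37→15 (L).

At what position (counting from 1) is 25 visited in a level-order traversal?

2

Level-order visits nodes level by level from the root, left to right within each level.
Level 0: 1
Level 1: 25, 17
Level 2: 39, 30, 12
Level 3: 37, 13
Level 4: 15, 31, 19
Full level-order sequence: 1, 25, 17, 39, 30, 12, 37, 13, 15, 31, 19.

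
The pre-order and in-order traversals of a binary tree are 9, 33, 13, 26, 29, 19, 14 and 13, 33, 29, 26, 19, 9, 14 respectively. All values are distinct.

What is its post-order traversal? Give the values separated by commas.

The first element of pre-order is the root; it splits in-order into left and right subtrees.
Root 9: left subtree has 5 nodes {13, 33, 29, 26, 19}, right has 1 {14}.
  Root 33: left subtree has 1 node {13}, right has 3 {29, 26, 19}.
    Root 26: left subtree has 1 node {29}, right has 1 {19}.

13, 29, 19, 26, 33, 14, 9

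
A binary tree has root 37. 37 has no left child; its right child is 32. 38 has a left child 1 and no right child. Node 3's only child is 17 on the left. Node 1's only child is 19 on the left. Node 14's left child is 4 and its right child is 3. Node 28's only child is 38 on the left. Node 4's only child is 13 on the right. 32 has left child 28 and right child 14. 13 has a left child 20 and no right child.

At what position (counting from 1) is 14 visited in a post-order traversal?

Post-order visits the left subtree, then the right subtree, then the node.
At 37: no left child.
At 37: go right to 32.
  At 32: go left to 28.
    At 28: go left to 38.
      At 38: go left to 1.
        At 1: go left to 19.
          19 is a leaf — visit 19.
        At 1: no right child.
        Visit 1.
      At 38: no right child.
      Visit 38.
    At 28: no right child.
    Visit 28.
  At 32: go right to 14.
    At 14: go left to 4.
      At 4: no left child.
      At 4: go right to 13.
        At 13: go left to 20.
          20 is a leaf — visit 20.
        At 13: no right child.
        Visit 13.
      Visit 4.
    At 14: go right to 3.
      At 3: go left to 17.
        17 is a leaf — visit 17.
      At 3: no right child.
      Visit 3.
    Visit 14.
  Visit 32.
Visit 37.
Full post-order sequence: 19, 1, 38, 28, 20, 13, 4, 17, 3, 14, 32, 37.

10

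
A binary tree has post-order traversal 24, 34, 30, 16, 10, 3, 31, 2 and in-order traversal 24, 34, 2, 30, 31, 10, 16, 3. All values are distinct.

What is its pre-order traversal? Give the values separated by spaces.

The last element of post-order is the root; it splits in-order into left and right subtrees.
Root 2: left subtree has 2 nodes {24, 34}, right has 5 {30, 31, 10, 16, 3}.
  Root 34: left subtree has 1 node {24}, right has 0 { }.
  Root 31: left subtree has 1 node {30}, right has 3 {10, 16, 3}.
    Root 3: left subtree has 2 nodes {10, 16}, right has 0 { }.
      Root 10: left subtree has 0 nodes { }, right has 1 {16}.

2 34 24 31 30 3 10 16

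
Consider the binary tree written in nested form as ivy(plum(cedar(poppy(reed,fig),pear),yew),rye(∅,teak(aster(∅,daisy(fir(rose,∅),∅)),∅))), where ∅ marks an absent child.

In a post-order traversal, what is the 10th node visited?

Post-order visits the left subtree, then the right subtree, then the node.
At ivy: go left to plum.
  At plum: go left to cedar.
    At cedar: go left to poppy.
      At poppy: go left to reed.
        reed is a leaf — visit reed.
      At poppy: go right to fig.
        fig is a leaf — visit fig.
      Visit poppy.
    At cedar: go right to pear.
      pear is a leaf — visit pear.
    Visit cedar.
  At plum: go right to yew.
    yew is a leaf — visit yew.
  Visit plum.
At ivy: go right to rye.
  At rye: no left child.
  At rye: go right to teak.
    At teak: go left to aster.
      At aster: no left child.
      At aster: go right to daisy.
        At daisy: go left to fir.
          At fir: go left to rose.
            rose is a leaf — visit rose.
          At fir: no right child.
          Visit fir.
        At daisy: no right child.
        Visit daisy.
      Visit aster.
    At teak: no right child.
    Visit teak.
  Visit rye.
Visit ivy.
Full post-order sequence: reed, fig, poppy, pear, cedar, yew, plum, rose, fir, daisy, aster, teak, rye, ivy.

daisy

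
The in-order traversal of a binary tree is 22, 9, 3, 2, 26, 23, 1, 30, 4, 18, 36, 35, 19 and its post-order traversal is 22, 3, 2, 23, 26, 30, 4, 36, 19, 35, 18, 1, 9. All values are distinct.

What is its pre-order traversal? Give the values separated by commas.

The last element of post-order is the root; it splits in-order into left and right subtrees.
Root 9: left subtree has 1 node {22}, right has 11 {3, 2, 26, 23, 1, 30, 4, 18, 36, 35, 19}.
  Root 1: left subtree has 4 nodes {3, 2, 26, 23}, right has 6 {30, 4, 18, 36, 35, 19}.
    Root 26: left subtree has 2 nodes {3, 2}, right has 1 {23}.
      Root 2: left subtree has 1 node {3}, right has 0 { }.
    Root 18: left subtree has 2 nodes {30, 4}, right has 3 {36, 35, 19}.
      Root 4: left subtree has 1 node {30}, right has 0 { }.
      Root 35: left subtree has 1 node {36}, right has 1 {19}.

9, 22, 1, 26, 2, 3, 23, 18, 4, 30, 35, 36, 19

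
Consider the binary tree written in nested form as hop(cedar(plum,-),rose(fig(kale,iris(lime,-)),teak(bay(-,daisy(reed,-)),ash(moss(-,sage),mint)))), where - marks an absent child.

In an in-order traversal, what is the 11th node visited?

In-order visits the left subtree, then the node, then the right subtree.
At hop: go left to cedar.
  At cedar: go left to plum.
    plum is a leaf — visit plum.
  Visit cedar.
  At cedar: no right child.
Visit hop.
At hop: go right to rose.
  At rose: go left to fig.
    At fig: go left to kale.
      kale is a leaf — visit kale.
    Visit fig.
    At fig: go right to iris.
      At iris: go left to lime.
        lime is a leaf — visit lime.
      Visit iris.
      At iris: no right child.
  Visit rose.
  At rose: go right to teak.
    At teak: go left to bay.
      At bay: no left child.
      Visit bay.
      At bay: go right to daisy.
        At daisy: go left to reed.
          reed is a leaf — visit reed.
        Visit daisy.
        At daisy: no right child.
    Visit teak.
    At teak: go right to ash.
      At ash: go left to moss.
        At moss: no left child.
        Visit moss.
        At moss: go right to sage.
          sage is a leaf — visit sage.
      Visit ash.
      At ash: go right to mint.
        mint is a leaf — visit mint.
Full in-order sequence: plum, cedar, hop, kale, fig, lime, iris, rose, bay, reed, daisy, teak, moss, sage, ash, mint.

daisy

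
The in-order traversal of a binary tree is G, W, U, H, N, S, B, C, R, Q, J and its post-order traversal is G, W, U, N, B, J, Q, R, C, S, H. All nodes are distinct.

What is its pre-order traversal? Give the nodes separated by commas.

H, U, W, G, S, N, C, B, R, Q, J

The last element of post-order is the root; it splits in-order into left and right subtrees.
Root H: left subtree has 3 nodes {G, W, U}, right has 7 {N, S, B, C, R, Q, J}.
  Root U: left subtree has 2 nodes {G, W}, right has 0 { }.
    Root W: left subtree has 1 node {G}, right has 0 { }.
  Root S: left subtree has 1 node {N}, right has 5 {B, C, R, Q, J}.
    Root C: left subtree has 1 node {B}, right has 3 {R, Q, J}.
      Root R: left subtree has 0 nodes { }, right has 2 {Q, J}.
        Root Q: left subtree has 0 nodes { }, right has 1 {J}.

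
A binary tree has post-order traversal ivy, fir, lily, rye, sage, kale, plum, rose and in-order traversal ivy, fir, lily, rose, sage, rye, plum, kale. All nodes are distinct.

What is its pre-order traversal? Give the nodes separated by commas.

rose, lily, fir, ivy, plum, sage, rye, kale

The last element of post-order is the root; it splits in-order into left and right subtrees.
Root rose: left subtree has 3 nodes {ivy, fir, lily}, right has 4 {sage, rye, plum, kale}.
  Root lily: left subtree has 2 nodes {ivy, fir}, right has 0 { }.
    Root fir: left subtree has 1 node {ivy}, right has 0 { }.
  Root plum: left subtree has 2 nodes {sage, rye}, right has 1 {kale}.
    Root sage: left subtree has 0 nodes { }, right has 1 {rye}.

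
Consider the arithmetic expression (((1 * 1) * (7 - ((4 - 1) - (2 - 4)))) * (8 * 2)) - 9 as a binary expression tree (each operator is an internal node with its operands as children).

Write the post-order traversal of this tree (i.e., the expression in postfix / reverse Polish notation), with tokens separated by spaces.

Post-order on an expression tree gives postfix notation: for each operator, emit left operand, right operand, then the operator.

1 1 * 7 4 1 - 2 4 - - - * 8 2 * * 9 -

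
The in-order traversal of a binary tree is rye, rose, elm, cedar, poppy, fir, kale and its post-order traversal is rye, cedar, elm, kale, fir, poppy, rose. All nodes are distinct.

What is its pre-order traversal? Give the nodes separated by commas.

The last element of post-order is the root; it splits in-order into left and right subtrees.
Root rose: left subtree has 1 node {rye}, right has 5 {elm, cedar, poppy, fir, kale}.
  Root poppy: left subtree has 2 nodes {elm, cedar}, right has 2 {fir, kale}.
    Root elm: left subtree has 0 nodes { }, right has 1 {cedar}.
    Root fir: left subtree has 0 nodes { }, right has 1 {kale}.

rose, rye, poppy, elm, cedar, fir, kale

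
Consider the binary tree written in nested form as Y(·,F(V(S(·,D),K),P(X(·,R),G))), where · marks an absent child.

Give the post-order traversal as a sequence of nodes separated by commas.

D, S, K, V, R, X, G, P, F, Y

Post-order visits the left subtree, then the right subtree, then the node.
At Y: no left child.
At Y: go right to F.
  At F: go left to V.
    At V: go left to S.
      At S: no left child.
      At S: go right to D.
        D is a leaf — visit D.
      Visit S.
    At V: go right to K.
      K is a leaf — visit K.
    Visit V.
  At F: go right to P.
    At P: go left to X.
      At X: no left child.
      At X: go right to R.
        R is a leaf — visit R.
      Visit X.
    At P: go right to G.
      G is a leaf — visit G.
    Visit P.
  Visit F.
Visit Y.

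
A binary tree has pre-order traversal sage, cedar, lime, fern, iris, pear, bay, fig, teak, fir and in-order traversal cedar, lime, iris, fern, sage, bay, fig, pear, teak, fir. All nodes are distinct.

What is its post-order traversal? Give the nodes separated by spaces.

The first element of pre-order is the root; it splits in-order into left and right subtrees.
Root sage: left subtree has 4 nodes {cedar, lime, iris, fern}, right has 5 {bay, fig, pear, teak, fir}.
  Root cedar: left subtree has 0 nodes { }, right has 3 {lime, iris, fern}.
    Root lime: left subtree has 0 nodes { }, right has 2 {iris, fern}.
      Root fern: left subtree has 1 node {iris}, right has 0 { }.
  Root pear: left subtree has 2 nodes {bay, fig}, right has 2 {teak, fir}.
    Root bay: left subtree has 0 nodes { }, right has 1 {fig}.
    Root teak: left subtree has 0 nodes { }, right has 1 {fir}.

iris fern lime cedar fig bay fir teak pear sage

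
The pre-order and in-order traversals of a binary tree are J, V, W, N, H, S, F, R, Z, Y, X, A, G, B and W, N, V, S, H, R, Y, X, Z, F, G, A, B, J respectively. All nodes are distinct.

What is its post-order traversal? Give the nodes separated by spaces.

N W S X Y Z R G B A F H V J

The first element of pre-order is the root; it splits in-order into left and right subtrees.
Root J: left subtree has 13 nodes {W, N, V, S, H, R, Y, X, Z, F, G, A, B}, right has 0 { }.
  Root V: left subtree has 2 nodes {W, N}, right has 10 {S, H, R, Y, X, Z, F, G, A, B}.
    Root W: left subtree has 0 nodes { }, right has 1 {N}.
    Root H: left subtree has 1 node {S}, right has 8 {R, Y, X, Z, F, G, A, B}.
      Root F: left subtree has 4 nodes {R, Y, X, Z}, right has 3 {G, A, B}.
        Root R: left subtree has 0 nodes { }, right has 3 {Y, X, Z}.
          Root Z: left subtree has 2 nodes {Y, X}, right has 0 { }.
            Root Y: left subtree has 0 nodes { }, right has 1 {X}.
        Root A: left subtree has 1 node {G}, right has 1 {B}.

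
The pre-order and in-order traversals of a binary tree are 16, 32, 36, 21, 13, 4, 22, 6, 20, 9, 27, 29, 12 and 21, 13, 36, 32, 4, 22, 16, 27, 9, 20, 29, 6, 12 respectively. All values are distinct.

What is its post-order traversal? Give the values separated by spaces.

13 21 36 22 4 32 27 9 29 20 12 6 16

The first element of pre-order is the root; it splits in-order into left and right subtrees.
Root 16: left subtree has 6 nodes {21, 13, 36, 32, 4, 22}, right has 6 {27, 9, 20, 29, 6, 12}.
  Root 32: left subtree has 3 nodes {21, 13, 36}, right has 2 {4, 22}.
    Root 36: left subtree has 2 nodes {21, 13}, right has 0 { }.
      Root 21: left subtree has 0 nodes { }, right has 1 {13}.
    Root 4: left subtree has 0 nodes { }, right has 1 {22}.
  Root 6: left subtree has 4 nodes {27, 9, 20, 29}, right has 1 {12}.
    Root 20: left subtree has 2 nodes {27, 9}, right has 1 {29}.
      Root 9: left subtree has 1 node {27}, right has 0 { }.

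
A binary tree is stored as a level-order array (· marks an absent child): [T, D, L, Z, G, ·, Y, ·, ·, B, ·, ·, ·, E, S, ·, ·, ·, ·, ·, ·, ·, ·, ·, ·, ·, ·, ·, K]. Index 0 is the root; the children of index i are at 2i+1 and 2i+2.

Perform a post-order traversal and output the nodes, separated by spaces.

Post-order visits the left subtree, then the right subtree, then the node.
At T: go left to D.
  At D: go left to Z.
    Z is a leaf — visit Z.
  At D: go right to G.
    At G: go left to B.
      B is a leaf — visit B.
    At G: no right child.
    Visit G.
  Visit D.
At T: go right to L.
  At L: no left child.
  At L: go right to Y.
    At Y: go left to E.
      At E: no left child.
      At E: go right to K.
        K is a leaf — visit K.
      Visit E.
    At Y: go right to S.
      S is a leaf — visit S.
    Visit Y.
  Visit L.
Visit T.

Z B G D K E S Y L T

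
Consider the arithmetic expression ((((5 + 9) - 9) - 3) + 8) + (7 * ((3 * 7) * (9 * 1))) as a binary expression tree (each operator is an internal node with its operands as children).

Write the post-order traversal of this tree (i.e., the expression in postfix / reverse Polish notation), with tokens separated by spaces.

Post-order on an expression tree gives postfix notation: for each operator, emit left operand, right operand, then the operator.

5 9 + 9 - 3 - 8 + 7 3 7 * 9 1 * * * +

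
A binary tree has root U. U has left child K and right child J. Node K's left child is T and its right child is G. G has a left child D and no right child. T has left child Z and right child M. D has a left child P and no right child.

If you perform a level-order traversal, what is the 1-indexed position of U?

1

Level-order visits nodes level by level from the root, left to right within each level.
Level 0: U
Level 1: K, J
Level 2: T, G
Level 3: Z, M, D
Level 4: P
Full level-order sequence: U, K, J, T, G, Z, M, D, P.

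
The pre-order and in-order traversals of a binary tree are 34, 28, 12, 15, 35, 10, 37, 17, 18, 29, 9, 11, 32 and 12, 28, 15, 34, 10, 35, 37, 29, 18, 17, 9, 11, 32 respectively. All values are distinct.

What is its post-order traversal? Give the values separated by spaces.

12 15 28 10 29 18 32 11 9 17 37 35 34

The first element of pre-order is the root; it splits in-order into left and right subtrees.
Root 34: left subtree has 3 nodes {12, 28, 15}, right has 9 {10, 35, 37, 29, 18, 17, 9, 11, 32}.
  Root 28: left subtree has 1 node {12}, right has 1 {15}.
  Root 35: left subtree has 1 node {10}, right has 7 {37, 29, 18, 17, 9, 11, 32}.
    Root 37: left subtree has 0 nodes { }, right has 6 {29, 18, 17, 9, 11, 32}.
      Root 17: left subtree has 2 nodes {29, 18}, right has 3 {9, 11, 32}.
        Root 18: left subtree has 1 node {29}, right has 0 { }.
        Root 9: left subtree has 0 nodes { }, right has 2 {11, 32}.
          Root 11: left subtree has 0 nodes { }, right has 1 {32}.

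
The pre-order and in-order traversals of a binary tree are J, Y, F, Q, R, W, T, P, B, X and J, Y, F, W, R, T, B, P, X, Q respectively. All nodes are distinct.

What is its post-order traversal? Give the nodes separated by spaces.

W B X P T R Q F Y J

The first element of pre-order is the root; it splits in-order into left and right subtrees.
Root J: left subtree has 0 nodes { }, right has 9 {Y, F, W, R, T, B, P, X, Q}.
  Root Y: left subtree has 0 nodes { }, right has 8 {F, W, R, T, B, P, X, Q}.
    Root F: left subtree has 0 nodes { }, right has 7 {W, R, T, B, P, X, Q}.
      Root Q: left subtree has 6 nodes {W, R, T, B, P, X}, right has 0 { }.
        Root R: left subtree has 1 node {W}, right has 4 {T, B, P, X}.
          Root T: left subtree has 0 nodes { }, right has 3 {B, P, X}.
            Root P: left subtree has 1 node {B}, right has 1 {X}.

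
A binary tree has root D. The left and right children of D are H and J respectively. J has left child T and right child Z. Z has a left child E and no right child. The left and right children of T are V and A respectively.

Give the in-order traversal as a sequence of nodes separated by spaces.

In-order visits the left subtree, then the node, then the right subtree.
At D: go left to H.
  H is a leaf — visit H.
Visit D.
At D: go right to J.
  At J: go left to T.
    At T: go left to V.
      V is a leaf — visit V.
    Visit T.
    At T: go right to A.
      A is a leaf — visit A.
  Visit J.
  At J: go right to Z.
    At Z: go left to E.
      E is a leaf — visit E.
    Visit Z.
    At Z: no right child.

H D V T A J E Z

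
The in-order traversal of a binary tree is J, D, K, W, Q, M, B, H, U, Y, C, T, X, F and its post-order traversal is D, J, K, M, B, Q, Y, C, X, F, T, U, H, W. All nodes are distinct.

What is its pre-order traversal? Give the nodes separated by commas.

W, K, J, D, H, Q, B, M, U, T, C, Y, F, X

The last element of post-order is the root; it splits in-order into left and right subtrees.
Root W: left subtree has 3 nodes {J, D, K}, right has 10 {Q, M, B, H, U, Y, C, T, X, F}.
  Root K: left subtree has 2 nodes {J, D}, right has 0 { }.
    Root J: left subtree has 0 nodes { }, right has 1 {D}.
  Root H: left subtree has 3 nodes {Q, M, B}, right has 6 {U, Y, C, T, X, F}.
    Root Q: left subtree has 0 nodes { }, right has 2 {M, B}.
      Root B: left subtree has 1 node {M}, right has 0 { }.
    Root U: left subtree has 0 nodes { }, right has 5 {Y, C, T, X, F}.
      Root T: left subtree has 2 nodes {Y, C}, right has 2 {X, F}.
        Root C: left subtree has 1 node {Y}, right has 0 { }.
        Root F: left subtree has 1 node {X}, right has 0 { }.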